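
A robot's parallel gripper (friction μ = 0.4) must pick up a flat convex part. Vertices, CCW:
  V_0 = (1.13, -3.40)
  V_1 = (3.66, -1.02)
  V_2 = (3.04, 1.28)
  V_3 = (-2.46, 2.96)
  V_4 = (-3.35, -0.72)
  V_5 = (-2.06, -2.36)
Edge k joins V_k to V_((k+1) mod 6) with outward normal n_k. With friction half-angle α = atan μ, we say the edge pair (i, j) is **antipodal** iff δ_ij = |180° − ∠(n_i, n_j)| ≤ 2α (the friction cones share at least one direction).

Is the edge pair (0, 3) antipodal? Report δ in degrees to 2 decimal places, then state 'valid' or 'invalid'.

δ = 33.15°, valid

α = atan 0.4 = 21.80°;  2α = 43.60°
edge 0: e_0 = (+2.53, +2.38);  n_0 = (+0.6852, -0.7284)
edge 3: e_3 = (-0.89, -3.68);  n_3 = (-0.9720, +0.2351)
∠(n_0, n_3) = 146.85°
δ = |180° − 146.85°| = 33.15°
33.15° ≤ 2α = 43.60°  →  valid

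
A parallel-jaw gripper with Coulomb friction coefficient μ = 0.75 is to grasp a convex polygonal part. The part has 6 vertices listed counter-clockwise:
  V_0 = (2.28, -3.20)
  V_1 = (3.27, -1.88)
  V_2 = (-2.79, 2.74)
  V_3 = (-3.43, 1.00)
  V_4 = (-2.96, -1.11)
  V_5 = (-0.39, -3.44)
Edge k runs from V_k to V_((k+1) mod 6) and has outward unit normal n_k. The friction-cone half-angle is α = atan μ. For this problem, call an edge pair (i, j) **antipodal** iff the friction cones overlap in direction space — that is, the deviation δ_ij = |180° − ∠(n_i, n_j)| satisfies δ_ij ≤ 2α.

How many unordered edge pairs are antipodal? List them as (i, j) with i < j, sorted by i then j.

α = atan 0.75 = 36.87°;  2α = 73.74°
n_0 = (+0.8000, -0.6000)
n_1 = (+0.6063, +0.7953)
n_2 = (-0.9385, +0.3452)
n_3 = (-0.9761, -0.2174)
n_4 = (-0.6717, -0.7409)
n_5 = (+0.0895, -0.9960)
  (0,1): δ = 90.45°  ·
  (0,2): δ = 16.68°  ✓
  (0,3): δ = 49.43°  ✓
  (0,4): δ = 84.67°  ·
  (0,5): δ = 132.01°  ·
  (1,2): δ = 72.87°  ✓
  (1,3): δ = 40.12°  ✓
  (1,4): δ = 4.87°  ✓
  (1,5): δ = 42.46°  ✓
  (2,3): δ = 147.25°  ·
  (2,4): δ = 112.00°  ·
  (2,5): δ = 64.67°  ✓
  (3,4): δ = 144.75°  ·
  (3,5): δ = 97.42°  ·
  (4,5): δ = 132.67°  ·
antipodal pairs: 7

count = 7; pairs: (0,2), (0,3), (1,2), (1,3), (1,4), (1,5), (2,5)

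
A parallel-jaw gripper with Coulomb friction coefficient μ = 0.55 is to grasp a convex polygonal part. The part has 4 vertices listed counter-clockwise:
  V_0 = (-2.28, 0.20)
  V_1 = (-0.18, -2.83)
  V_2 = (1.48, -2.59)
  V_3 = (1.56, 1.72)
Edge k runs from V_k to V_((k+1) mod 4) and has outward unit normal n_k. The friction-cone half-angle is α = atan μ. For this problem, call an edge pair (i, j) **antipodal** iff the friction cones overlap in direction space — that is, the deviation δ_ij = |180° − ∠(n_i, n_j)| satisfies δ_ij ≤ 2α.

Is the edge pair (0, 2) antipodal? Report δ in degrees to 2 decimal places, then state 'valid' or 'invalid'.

α = atan 0.55 = 28.81°;  2α = 57.62°
edge 0: e_0 = (+2.10, -3.03);  n_0 = (-0.8219, -0.5696)
edge 2: e_2 = (+0.08, +4.31);  n_2 = (+0.9998, -0.0186)
∠(n_0, n_2) = 144.21°
δ = |180° − 144.21°| = 35.79°
35.79° ≤ 2α = 57.62°  →  valid

δ = 35.79°, valid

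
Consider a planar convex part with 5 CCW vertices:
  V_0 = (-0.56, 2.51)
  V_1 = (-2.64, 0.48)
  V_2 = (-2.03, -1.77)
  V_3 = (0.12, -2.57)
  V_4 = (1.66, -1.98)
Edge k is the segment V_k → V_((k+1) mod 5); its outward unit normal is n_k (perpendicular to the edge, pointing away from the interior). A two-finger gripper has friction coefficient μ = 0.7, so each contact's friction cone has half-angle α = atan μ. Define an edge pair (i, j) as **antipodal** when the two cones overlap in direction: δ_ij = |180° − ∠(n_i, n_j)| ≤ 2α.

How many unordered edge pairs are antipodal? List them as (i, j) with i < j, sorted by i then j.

α = atan 0.7 = 34.99°;  2α = 69.98°
n_0 = (-0.6985, +0.7157)
n_1 = (-0.9652, -0.2617)
n_2 = (-0.3487, -0.9372)
n_3 = (+0.3578, -0.9338)
n_4 = (+0.8964, +0.4432)
  (0,1): δ = 119.13°  ·
  (0,2): δ = 64.71°  ✓
  (0,3): δ = 23.34°  ✓
  (0,4): δ = 72.01°  ·
  (1,2): δ = 125.58°  ·
  (1,3): δ = 84.21°  ·
  (1,4): δ = 11.14°  ✓
  (2,3): δ = 138.63°  ·
  (2,4): δ = 43.28°  ✓
  (3,4): δ = 84.65°  ·
antipodal pairs: 4

count = 4; pairs: (0,2), (0,3), (1,4), (2,4)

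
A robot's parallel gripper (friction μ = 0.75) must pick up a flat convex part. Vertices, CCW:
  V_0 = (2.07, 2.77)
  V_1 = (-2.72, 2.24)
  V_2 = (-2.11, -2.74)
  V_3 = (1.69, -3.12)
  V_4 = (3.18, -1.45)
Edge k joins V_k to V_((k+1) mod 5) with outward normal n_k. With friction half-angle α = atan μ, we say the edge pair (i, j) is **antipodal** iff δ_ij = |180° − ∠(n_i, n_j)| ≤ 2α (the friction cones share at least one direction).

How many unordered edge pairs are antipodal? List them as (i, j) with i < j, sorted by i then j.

count = 5; pairs: (0,2), (0,3), (1,3), (1,4), (2,4)

α = atan 0.75 = 36.87°;  2α = 73.74°
n_0 = (-0.1100, +0.9939)
n_1 = (-0.9926, -0.1216)
n_2 = (-0.0995, -0.9950)
n_3 = (+0.7462, -0.6657)
n_4 = (+0.9671, +0.2544)
  (0,1): δ = 89.33°  ·
  (0,2): δ = 12.02°  ✓
  (0,3): δ = 41.95°  ✓
  (0,4): δ = 98.42°  ·
  (1,2): δ = 102.69°  ·
  (1,3): δ = 48.72°  ✓
  (1,4): δ = 7.75°  ✓
  (2,3): δ = 126.03°  ·
  (2,4): δ = 69.55°  ✓
  (3,4): δ = 123.52°  ·
antipodal pairs: 5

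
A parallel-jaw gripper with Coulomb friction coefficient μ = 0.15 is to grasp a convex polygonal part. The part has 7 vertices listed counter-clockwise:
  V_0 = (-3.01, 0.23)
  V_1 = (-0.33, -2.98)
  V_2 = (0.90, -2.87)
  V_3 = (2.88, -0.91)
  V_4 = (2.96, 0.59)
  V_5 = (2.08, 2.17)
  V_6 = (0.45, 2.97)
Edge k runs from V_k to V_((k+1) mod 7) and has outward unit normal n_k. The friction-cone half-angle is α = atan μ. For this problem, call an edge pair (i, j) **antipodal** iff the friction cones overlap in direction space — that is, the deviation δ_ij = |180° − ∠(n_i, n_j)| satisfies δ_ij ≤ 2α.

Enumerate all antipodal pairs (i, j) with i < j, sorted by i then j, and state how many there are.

count = 2; pairs: (0,4), (2,6)

α = atan 0.15 = 8.53°;  2α = 17.06°
n_0 = (-0.7676, -0.6409)
n_1 = (+0.0891, -0.9960)
n_2 = (+0.7035, -0.7107)
n_3 = (+0.9986, -0.0533)
n_4 = (+0.8736, +0.4866)
n_5 = (+0.4406, +0.8977)
n_6 = (-0.6208, +0.7840)
  (0,1): δ = 124.75°  ·
  (0,2): δ = 85.15°  ·
  (0,3): δ = 42.91°  ·
  (0,4): δ = 10.74°  ✓
  (0,5): δ = 24.00°  ·
  (0,6): δ = 88.52°  ·
  (1,2): δ = 140.40°  ·
  (1,3): δ = 98.16°  ·
  (1,4): δ = 65.99°  ·
  (1,5): δ = 31.25°  ·
  (1,6): δ = 33.27°  ·
  (2,3): δ = 137.76°  ·
  (2,4): δ = 105.59°  ·
  (2,5): δ = 70.85°  ·
  (2,6): δ = 6.33°  ✓
  (3,4): δ = 147.83°  ·
  (3,5): δ = 113.09°  ·
  (3,6): δ = 48.57°  ·
  (4,5): δ = 145.26°  ·
  (4,6): δ = 80.74°  ·
  (5,6): δ = 115.48°  ·
antipodal pairs: 2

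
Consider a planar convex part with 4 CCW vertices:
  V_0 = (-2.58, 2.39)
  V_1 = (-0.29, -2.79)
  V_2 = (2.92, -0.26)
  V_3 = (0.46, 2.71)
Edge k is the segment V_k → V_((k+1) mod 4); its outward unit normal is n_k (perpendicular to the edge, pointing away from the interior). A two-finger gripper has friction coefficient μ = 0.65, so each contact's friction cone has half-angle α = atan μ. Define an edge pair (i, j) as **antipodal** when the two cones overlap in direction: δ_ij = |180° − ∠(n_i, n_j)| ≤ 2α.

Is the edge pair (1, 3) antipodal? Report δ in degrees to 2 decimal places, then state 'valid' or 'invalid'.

δ = 32.23°, valid

α = atan 0.65 = 33.02°;  2α = 66.05°
edge 1: e_1 = (+3.21, +2.53);  n_1 = (+0.6190, -0.7854)
edge 3: e_3 = (-3.04, -0.32);  n_3 = (-0.1047, +0.9945)
∠(n_1, n_3) = 147.77°
δ = |180° − 147.77°| = 32.23°
32.23° ≤ 2α = 66.05°  →  valid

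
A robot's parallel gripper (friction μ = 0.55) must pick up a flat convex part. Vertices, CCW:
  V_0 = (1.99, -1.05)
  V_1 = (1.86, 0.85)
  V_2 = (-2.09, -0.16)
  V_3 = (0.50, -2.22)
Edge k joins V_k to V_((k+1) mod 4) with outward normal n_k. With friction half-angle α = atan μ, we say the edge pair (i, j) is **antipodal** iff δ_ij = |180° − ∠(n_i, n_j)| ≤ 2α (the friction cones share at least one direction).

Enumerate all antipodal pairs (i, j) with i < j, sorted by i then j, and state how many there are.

α = atan 0.55 = 28.81°;  2α = 57.62°
n_0 = (+0.9977, +0.0683)
n_1 = (-0.2477, +0.9688)
n_2 = (-0.6225, -0.7826)
n_3 = (+0.6176, -0.7865)
  (0,1): δ = 79.57°  ·
  (0,2): δ = 47.59°  ✓
  (0,3): δ = 124.23°  ·
  (1,2): δ = 52.84°  ✓
  (1,3): δ = 23.80°  ✓
  (2,3): δ = 103.36°  ·
antipodal pairs: 3

count = 3; pairs: (0,2), (1,2), (1,3)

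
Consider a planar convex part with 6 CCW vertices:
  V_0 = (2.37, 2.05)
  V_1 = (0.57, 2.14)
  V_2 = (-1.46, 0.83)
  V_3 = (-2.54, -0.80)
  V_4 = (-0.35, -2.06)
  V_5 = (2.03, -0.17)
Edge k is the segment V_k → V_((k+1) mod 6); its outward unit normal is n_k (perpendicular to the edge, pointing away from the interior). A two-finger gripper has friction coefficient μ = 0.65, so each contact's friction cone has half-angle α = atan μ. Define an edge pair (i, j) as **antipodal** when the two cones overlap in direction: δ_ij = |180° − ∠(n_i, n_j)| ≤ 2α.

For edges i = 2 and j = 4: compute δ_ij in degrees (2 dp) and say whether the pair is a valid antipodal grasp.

δ = 18.02°, valid

α = atan 0.65 = 33.02°;  2α = 66.05°
edge 2: e_2 = (-1.08, -1.63);  n_2 = (-0.8336, +0.5523)
edge 4: e_4 = (+2.38, +1.89);  n_4 = (+0.6219, -0.7831)
∠(n_2, n_4) = 161.98°
δ = |180° − 161.98°| = 18.02°
18.02° ≤ 2α = 66.05°  →  valid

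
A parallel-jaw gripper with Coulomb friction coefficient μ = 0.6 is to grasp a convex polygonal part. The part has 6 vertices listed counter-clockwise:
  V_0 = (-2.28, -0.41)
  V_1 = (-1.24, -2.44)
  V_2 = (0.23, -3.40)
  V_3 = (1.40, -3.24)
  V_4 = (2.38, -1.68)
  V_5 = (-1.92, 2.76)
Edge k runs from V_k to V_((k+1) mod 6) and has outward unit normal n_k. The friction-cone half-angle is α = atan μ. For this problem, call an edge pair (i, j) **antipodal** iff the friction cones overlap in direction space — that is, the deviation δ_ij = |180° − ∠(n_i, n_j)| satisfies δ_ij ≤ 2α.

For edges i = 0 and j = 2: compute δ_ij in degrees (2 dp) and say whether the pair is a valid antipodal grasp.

α = atan 0.6 = 30.96°;  2α = 61.93°
edge 0: e_0 = (+1.04, -2.03);  n_0 = (-0.8900, -0.4560)
edge 2: e_2 = (+1.17, +0.16);  n_2 = (+0.1355, -0.9908)
∠(n_0, n_2) = 70.66°
δ = |180° − 70.66°| = 109.34°
109.34° > 2α = 61.93°  →  invalid

δ = 109.34°, invalid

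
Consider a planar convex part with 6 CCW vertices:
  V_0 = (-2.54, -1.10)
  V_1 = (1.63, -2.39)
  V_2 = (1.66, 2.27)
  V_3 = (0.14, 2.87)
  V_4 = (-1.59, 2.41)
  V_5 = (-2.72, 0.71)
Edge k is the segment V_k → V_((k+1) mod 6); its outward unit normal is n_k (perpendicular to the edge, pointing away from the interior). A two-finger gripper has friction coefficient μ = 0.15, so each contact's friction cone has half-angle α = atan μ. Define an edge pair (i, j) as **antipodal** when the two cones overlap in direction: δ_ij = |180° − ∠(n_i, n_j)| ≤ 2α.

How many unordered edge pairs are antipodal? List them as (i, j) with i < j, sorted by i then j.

α = atan 0.15 = 8.53°;  2α = 17.06°
n_0 = (-0.2955, -0.9553)
n_1 = (+1.0000, -0.0064)
n_2 = (+0.3672, +0.9302)
n_3 = (-0.2570, +0.9664)
n_4 = (-0.8328, +0.5536)
n_5 = (-0.9951, -0.0990)
  (0,1): δ = 73.18°  ·
  (0,2): δ = 4.35°  ✓
  (0,3): δ = 32.08°  ·
  (0,4): δ = 73.58°  ·
  (0,5): δ = 112.87°  ·
  (1,2): δ = 111.17°  ·
  (1,3): δ = 74.74°  ·
  (1,4): δ = 33.24°  ·
  (1,5): δ = 6.05°  ✓
  (2,3): δ = 143.57°  ·
  (2,4): δ = 102.07°  ·
  (2,5): δ = 62.78°  ·
  (3,4): δ = 138.50°  ·
  (3,5): δ = 99.21°  ·
  (4,5): δ = 140.71°  ·
antipodal pairs: 2

count = 2; pairs: (0,2), (1,5)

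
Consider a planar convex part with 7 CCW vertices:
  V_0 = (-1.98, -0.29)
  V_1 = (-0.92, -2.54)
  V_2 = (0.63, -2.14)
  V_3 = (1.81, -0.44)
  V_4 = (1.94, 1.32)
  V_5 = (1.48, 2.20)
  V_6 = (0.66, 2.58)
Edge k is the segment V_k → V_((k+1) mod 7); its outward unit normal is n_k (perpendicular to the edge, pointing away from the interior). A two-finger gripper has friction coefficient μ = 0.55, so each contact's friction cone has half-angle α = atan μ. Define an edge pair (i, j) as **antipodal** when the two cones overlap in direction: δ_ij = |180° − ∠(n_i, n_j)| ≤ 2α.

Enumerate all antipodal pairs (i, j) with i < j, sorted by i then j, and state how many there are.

count = 7; pairs: (0,3), (0,4), (0,5), (1,5), (1,6), (2,6), (3,6)

α = atan 0.55 = 28.81°;  2α = 57.62°
n_0 = (-0.9046, -0.4262)
n_1 = (+0.2499, -0.9683)
n_2 = (+0.8215, -0.5702)
n_3 = (+0.9973, -0.0737)
n_4 = (+0.8862, +0.4633)
n_5 = (+0.4205, +0.9073)
n_6 = (-0.7360, +0.6770)
  (0,1): δ = 100.76°  ·
  (0,2): δ = 59.99°  ·
  (0,3): δ = 29.45°  ✓
  (0,4): δ = 2.37°  ✓
  (0,5): δ = 39.91°  ✓
  (0,6): δ = 112.16°  ·
  (1,2): δ = 139.24°  ·
  (1,3): δ = 108.69°  ·
  (1,4): δ = 76.87°  ·
  (1,5): δ = 39.33°  ✓
  (1,6): δ = 32.92°  ✓
  (2,3): δ = 149.46°  ·
  (2,4): δ = 117.64°  ·
  (2,5): δ = 80.10°  ·
  (2,6): δ = 7.84°  ✓
  (3,4): δ = 148.18°  ·
  (3,5): δ = 110.64°  ·
  (3,6): δ = 38.39°  ✓
  (4,5): δ = 142.46°  ·
  (4,6): δ = 70.21°  ·
  (5,6): δ = 107.75°  ·
antipodal pairs: 7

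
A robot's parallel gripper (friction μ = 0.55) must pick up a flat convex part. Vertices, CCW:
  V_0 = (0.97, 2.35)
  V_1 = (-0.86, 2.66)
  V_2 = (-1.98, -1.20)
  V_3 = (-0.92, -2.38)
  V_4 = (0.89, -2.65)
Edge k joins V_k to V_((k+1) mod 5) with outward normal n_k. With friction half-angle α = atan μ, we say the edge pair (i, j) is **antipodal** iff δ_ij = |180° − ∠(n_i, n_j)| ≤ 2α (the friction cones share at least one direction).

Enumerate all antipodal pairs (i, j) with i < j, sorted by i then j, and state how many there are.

count = 4; pairs: (0,2), (0,3), (1,4), (2,4)

α = atan 0.55 = 28.81°;  2α = 57.62°
n_0 = (+0.1670, +0.9860)
n_1 = (-0.9604, +0.2787)
n_2 = (-0.7439, -0.6683)
n_3 = (-0.1475, -0.9891)
n_4 = (+0.9999, -0.0160)
  (0,1): δ = 96.57°  ·
  (0,2): δ = 38.45°  ✓
  (0,3): δ = 1.13°  ✓
  (0,4): δ = 98.70°  ·
  (1,2): δ = 121.89°  ·
  (1,3): δ = 82.30°  ·
  (1,4): δ = 15.26°  ✓
  (2,3): δ = 140.42°  ·
  (2,4): δ = 42.85°  ✓
  (3,4): δ = 82.43°  ·
antipodal pairs: 4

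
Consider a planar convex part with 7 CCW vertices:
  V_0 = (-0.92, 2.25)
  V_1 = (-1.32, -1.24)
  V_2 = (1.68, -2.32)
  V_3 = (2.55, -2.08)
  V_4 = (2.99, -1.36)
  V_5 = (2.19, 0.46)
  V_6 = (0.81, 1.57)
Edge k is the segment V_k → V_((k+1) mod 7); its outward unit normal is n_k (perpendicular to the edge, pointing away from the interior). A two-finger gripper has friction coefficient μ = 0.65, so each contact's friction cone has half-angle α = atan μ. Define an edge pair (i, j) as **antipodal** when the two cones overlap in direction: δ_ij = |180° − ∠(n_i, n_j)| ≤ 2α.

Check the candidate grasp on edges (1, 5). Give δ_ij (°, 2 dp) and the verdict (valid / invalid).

δ = 19.01°, valid

α = atan 0.65 = 33.02°;  2α = 66.05°
edge 1: e_1 = (+3.00, -1.08);  n_1 = (-0.3387, -0.9409)
edge 5: e_5 = (-1.38, +1.11);  n_5 = (+0.6268, +0.7792)
∠(n_1, n_5) = 160.99°
δ = |180° − 160.99°| = 19.01°
19.01° ≤ 2α = 66.05°  →  valid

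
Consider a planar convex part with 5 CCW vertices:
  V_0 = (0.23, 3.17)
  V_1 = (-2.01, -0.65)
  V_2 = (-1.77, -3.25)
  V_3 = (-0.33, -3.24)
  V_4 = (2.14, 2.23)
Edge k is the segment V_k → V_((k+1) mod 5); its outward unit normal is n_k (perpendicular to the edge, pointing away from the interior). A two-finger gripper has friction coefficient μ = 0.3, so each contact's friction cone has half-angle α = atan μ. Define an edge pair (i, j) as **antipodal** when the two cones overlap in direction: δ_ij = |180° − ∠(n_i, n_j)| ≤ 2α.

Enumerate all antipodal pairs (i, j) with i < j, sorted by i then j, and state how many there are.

count = 3; pairs: (0,3), (1,3), (2,4)

α = atan 0.3 = 16.70°;  2α = 33.40°
n_0 = (-0.8626, +0.5058)
n_1 = (-0.9958, -0.0919)
n_2 = (+0.0069, -1.0000)
n_3 = (+0.9114, -0.4115)
n_4 = (+0.4416, +0.8972)
  (0,1): δ = 144.34°  ·
  (0,2): δ = 59.22°  ·
  (0,3): δ = 6.09°  ✓
  (0,4): δ = 94.18°  ·
  (1,2): δ = 94.88°  ·
  (1,3): δ = 29.58°  ✓
  (1,4): δ = 58.52°  ·
  (2,3): δ = 114.70°  ·
  (2,4): δ = 26.60°  ✓
  (3,4): δ = 91.90°  ·
antipodal pairs: 3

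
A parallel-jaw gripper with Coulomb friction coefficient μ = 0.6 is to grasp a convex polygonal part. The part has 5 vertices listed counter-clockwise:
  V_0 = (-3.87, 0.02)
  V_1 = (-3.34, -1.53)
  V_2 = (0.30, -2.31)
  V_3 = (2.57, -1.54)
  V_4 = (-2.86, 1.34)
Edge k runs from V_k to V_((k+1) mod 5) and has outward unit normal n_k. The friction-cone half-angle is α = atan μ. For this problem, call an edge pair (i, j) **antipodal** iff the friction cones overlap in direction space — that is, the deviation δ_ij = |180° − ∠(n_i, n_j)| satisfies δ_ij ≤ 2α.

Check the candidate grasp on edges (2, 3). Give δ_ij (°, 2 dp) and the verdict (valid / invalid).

δ = 46.68°, valid

α = atan 0.6 = 30.96°;  2α = 61.93°
edge 2: e_2 = (+2.27, +0.77);  n_2 = (+0.3212, -0.9470)
edge 3: e_3 = (-5.43, +2.88);  n_3 = (+0.4686, +0.8834)
∠(n_2, n_3) = 133.32°
δ = |180° − 133.32°| = 46.68°
46.68° ≤ 2α = 61.93°  →  valid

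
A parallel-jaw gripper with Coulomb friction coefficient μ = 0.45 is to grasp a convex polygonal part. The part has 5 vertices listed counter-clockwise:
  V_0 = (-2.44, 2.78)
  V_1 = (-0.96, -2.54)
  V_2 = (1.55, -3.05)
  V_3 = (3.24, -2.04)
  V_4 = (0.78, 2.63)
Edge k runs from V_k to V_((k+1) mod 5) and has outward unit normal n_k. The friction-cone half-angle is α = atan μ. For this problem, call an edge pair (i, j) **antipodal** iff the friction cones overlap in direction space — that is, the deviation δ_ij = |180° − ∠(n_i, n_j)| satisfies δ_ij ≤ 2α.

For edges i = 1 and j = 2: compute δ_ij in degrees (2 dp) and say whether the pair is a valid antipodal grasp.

α = atan 0.45 = 24.23°;  2α = 48.46°
edge 1: e_1 = (+2.51, -0.51);  n_1 = (-0.1991, -0.9800)
edge 2: e_2 = (+1.69, +1.01);  n_2 = (+0.5130, -0.8584)
∠(n_1, n_2) = 42.35°
δ = |180° − 42.35°| = 137.65°
137.65° > 2α = 48.46°  →  invalid

δ = 137.65°, invalid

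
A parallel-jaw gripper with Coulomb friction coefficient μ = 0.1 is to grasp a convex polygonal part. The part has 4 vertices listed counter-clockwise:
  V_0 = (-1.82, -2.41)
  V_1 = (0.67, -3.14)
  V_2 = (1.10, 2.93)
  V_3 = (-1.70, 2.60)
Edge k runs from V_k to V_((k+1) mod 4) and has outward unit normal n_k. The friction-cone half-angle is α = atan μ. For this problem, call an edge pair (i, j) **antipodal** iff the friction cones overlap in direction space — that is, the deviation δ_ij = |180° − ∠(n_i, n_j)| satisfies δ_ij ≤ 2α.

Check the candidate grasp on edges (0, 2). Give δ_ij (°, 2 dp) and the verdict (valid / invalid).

α = atan 0.1 = 5.71°;  2α = 11.42°
edge 0: e_0 = (+2.49, -0.73);  n_0 = (-0.2813, -0.9596)
edge 2: e_2 = (-2.80, -0.33);  n_2 = (-0.1170, +0.9931)
∠(n_0, n_2) = 156.94°
δ = |180° − 156.94°| = 23.06°
23.06° > 2α = 11.42°  →  invalid

δ = 23.06°, invalid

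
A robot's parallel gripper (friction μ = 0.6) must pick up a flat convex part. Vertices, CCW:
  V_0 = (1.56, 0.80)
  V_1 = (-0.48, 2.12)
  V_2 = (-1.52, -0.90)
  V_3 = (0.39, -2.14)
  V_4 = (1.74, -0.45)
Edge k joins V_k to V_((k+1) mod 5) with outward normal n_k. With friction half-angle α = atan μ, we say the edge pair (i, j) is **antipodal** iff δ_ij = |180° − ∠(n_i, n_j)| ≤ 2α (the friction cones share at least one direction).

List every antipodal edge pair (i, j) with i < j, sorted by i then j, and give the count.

count = 4; pairs: (0,2), (1,3), (1,4), (2,4)

α = atan 0.6 = 30.96°;  2α = 61.93°
n_0 = (+0.5433, +0.8396)
n_1 = (-0.9455, +0.3256)
n_2 = (-0.5445, -0.8387)
n_3 = (+0.7813, -0.6241)
n_4 = (+0.9898, +0.1425)
  (0,1): δ = 76.10°  ·
  (0,2): δ = 0.09°  ✓
  (0,3): δ = 84.29°  ·
  (0,4): δ = 131.10°  ·
  (1,2): δ = 103.99°  ·
  (1,3): δ = 19.62°  ✓
  (1,4): δ = 27.20°  ✓
  (2,3): δ = 95.63°  ·
  (2,4): δ = 48.81°  ✓
  (3,4): δ = 133.19°  ·
antipodal pairs: 4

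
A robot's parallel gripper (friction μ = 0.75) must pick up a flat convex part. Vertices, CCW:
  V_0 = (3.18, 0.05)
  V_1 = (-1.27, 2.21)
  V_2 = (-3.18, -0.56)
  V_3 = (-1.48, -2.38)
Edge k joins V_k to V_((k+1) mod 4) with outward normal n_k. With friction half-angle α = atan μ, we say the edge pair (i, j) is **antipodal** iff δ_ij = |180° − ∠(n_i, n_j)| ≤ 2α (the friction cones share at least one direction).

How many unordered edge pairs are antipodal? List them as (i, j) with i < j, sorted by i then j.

count = 3; pairs: (0,2), (0,3), (1,3)

α = atan 0.75 = 36.87°;  2α = 73.74°
n_0 = (+0.4367, +0.8996)
n_1 = (-0.8233, +0.5677)
n_2 = (-0.7308, -0.6826)
n_3 = (+0.4624, -0.8867)
  (0,1): δ = 98.70°  ·
  (0,2): δ = 21.06°  ✓
  (0,3): δ = 53.43°  ✓
  (1,2): δ = 102.37°  ·
  (1,3): δ = 27.87°  ✓
  (2,3): δ = 105.51°  ·
antipodal pairs: 3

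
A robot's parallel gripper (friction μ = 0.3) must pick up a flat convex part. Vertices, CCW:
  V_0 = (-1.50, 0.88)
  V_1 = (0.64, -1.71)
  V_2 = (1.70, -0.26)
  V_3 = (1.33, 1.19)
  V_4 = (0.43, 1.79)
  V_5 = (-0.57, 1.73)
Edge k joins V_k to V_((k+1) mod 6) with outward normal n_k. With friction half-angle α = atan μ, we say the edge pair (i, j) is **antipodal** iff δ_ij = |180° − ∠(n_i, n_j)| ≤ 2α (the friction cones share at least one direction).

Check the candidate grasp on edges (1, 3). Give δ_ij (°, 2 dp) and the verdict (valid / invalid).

α = atan 0.3 = 16.70°;  2α = 33.40°
edge 1: e_1 = (+1.06, +1.45);  n_1 = (+0.8073, -0.5902)
edge 3: e_3 = (-0.90, +0.60);  n_3 = (+0.5547, +0.8321)
∠(n_1, n_3) = 92.48°
δ = |180° − 92.48°| = 87.52°
87.52° > 2α = 33.40°  →  invalid

δ = 87.52°, invalid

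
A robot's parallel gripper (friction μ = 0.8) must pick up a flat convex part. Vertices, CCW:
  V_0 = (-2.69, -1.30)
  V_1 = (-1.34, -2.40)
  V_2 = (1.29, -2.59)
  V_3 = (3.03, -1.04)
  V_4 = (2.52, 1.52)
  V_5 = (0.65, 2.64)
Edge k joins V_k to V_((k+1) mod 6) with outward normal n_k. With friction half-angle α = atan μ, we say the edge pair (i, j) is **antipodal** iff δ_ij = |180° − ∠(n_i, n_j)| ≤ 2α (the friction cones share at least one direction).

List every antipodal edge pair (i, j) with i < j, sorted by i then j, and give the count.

count = 8; pairs: (0,3), (0,4), (1,3), (1,4), (1,5), (2,4), (2,5), (3,5)

α = atan 0.8 = 38.66°;  2α = 77.32°
n_0 = (-0.6317, -0.7752)
n_1 = (-0.0721, -0.9974)
n_2 = (+0.6652, -0.7467)
n_3 = (+0.9807, +0.1954)
n_4 = (+0.5138, +0.8579)
n_5 = (-0.7628, +0.6466)
  (0,1): δ = 144.96°  ·
  (0,2): δ = 99.13°  ·
  (0,3): δ = 39.56°  ✓
  (0,4): δ = 8.25°  ✓
  (0,5): δ = 88.89°  ·
  (1,2): δ = 134.17°  ·
  (1,3): δ = 74.60°  ✓
  (1,4): δ = 26.79°  ✓
  (1,5): δ = 53.84°  ✓
  (2,3): δ = 120.43°  ·
  (2,4): δ = 72.61°  ✓
  (2,5): δ = 8.02°  ✓
  (3,4): δ = 132.19°  ·
  (3,5): δ = 51.56°  ✓
  (4,5): δ = 99.37°  ·
antipodal pairs: 8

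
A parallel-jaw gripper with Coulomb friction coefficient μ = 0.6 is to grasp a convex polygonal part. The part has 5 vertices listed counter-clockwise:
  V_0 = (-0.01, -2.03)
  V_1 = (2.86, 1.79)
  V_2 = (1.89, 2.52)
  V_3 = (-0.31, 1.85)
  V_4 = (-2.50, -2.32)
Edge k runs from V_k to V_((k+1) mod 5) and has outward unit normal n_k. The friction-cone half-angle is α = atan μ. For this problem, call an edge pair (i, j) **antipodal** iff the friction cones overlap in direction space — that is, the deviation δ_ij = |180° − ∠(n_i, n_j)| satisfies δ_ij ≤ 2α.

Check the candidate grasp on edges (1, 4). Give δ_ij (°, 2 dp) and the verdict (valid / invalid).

α = atan 0.6 = 30.96°;  2α = 61.93°
edge 1: e_1 = (-0.97, +0.73);  n_1 = (+0.6013, +0.7990)
edge 4: e_4 = (+2.49, +0.29);  n_4 = (+0.1157, -0.9933)
∠(n_1, n_4) = 136.39°
δ = |180° − 136.39°| = 43.61°
43.61° ≤ 2α = 61.93°  →  valid

δ = 43.61°, valid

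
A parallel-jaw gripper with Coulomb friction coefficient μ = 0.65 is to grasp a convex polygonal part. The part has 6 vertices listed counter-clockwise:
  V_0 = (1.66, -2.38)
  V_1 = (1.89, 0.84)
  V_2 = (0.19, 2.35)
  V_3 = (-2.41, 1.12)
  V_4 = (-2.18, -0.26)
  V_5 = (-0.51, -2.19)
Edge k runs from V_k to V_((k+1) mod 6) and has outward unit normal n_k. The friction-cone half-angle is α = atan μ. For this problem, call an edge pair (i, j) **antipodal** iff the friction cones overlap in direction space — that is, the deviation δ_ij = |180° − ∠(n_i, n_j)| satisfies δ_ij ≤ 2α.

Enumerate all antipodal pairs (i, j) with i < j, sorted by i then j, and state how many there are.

α = atan 0.65 = 33.02°;  2α = 66.05°
n_0 = (+0.9975, -0.0712)
n_1 = (+0.6641, +0.7477)
n_2 = (-0.4276, +0.9040)
n_3 = (-0.9864, -0.1644)
n_4 = (-0.7562, -0.6543)
n_5 = (-0.0872, -0.9962)
  (0,1): δ = 127.53°  ·
  (0,2): δ = 60.60°  ✓
  (0,3): δ = 13.55°  ✓
  (0,4): δ = 44.95°  ✓
  (0,5): δ = 89.08°  ·
  (1,2): δ = 113.07°  ·
  (1,3): δ = 38.93°  ✓
  (1,4): δ = 7.52°  ✓
  (1,5): δ = 36.61°  ✓
  (2,3): δ = 105.86°  ·
  (2,4): δ = 74.45°  ·
  (2,5): δ = 30.32°  ✓
  (3,4): δ = 148.59°  ·
  (3,5): δ = 104.47°  ·
  (4,5): δ = 135.87°  ·
antipodal pairs: 7

count = 7; pairs: (0,2), (0,3), (0,4), (1,3), (1,4), (1,5), (2,5)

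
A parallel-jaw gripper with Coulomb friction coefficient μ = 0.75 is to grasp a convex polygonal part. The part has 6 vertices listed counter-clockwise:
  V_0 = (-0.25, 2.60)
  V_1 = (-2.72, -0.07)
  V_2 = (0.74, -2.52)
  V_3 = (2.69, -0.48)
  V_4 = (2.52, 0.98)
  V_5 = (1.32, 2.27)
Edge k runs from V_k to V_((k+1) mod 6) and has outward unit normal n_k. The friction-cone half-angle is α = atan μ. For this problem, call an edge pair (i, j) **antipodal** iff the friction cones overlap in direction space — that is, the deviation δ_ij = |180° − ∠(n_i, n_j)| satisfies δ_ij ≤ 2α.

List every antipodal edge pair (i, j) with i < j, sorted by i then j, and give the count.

count = 6; pairs: (0,2), (0,3), (1,3), (1,4), (1,5), (2,5)

α = atan 0.75 = 36.87°;  2α = 73.74°
n_0 = (-0.7341, +0.6791)
n_1 = (-0.5779, -0.8161)
n_2 = (+0.7229, -0.6910)
n_3 = (+0.9933, +0.1157)
n_4 = (+0.7322, +0.6811)
n_5 = (+0.2057, +0.9786)
  (0,1): δ = 82.53°  ·
  (0,2): δ = 0.94°  ✓
  (0,3): δ = 49.41°  ✓
  (0,4): δ = 85.70°  ·
  (0,5): δ = 120.90°  ·
  (1,2): δ = 98.41°  ·
  (1,3): δ = 48.06°  ✓
  (1,4): δ = 11.77°  ✓
  (1,5): δ = 23.43°  ✓
  (2,3): δ = 129.65°  ·
  (2,4): δ = 93.36°  ·
  (2,5): δ = 58.16°  ✓
  (3,4): δ = 143.71°  ·
  (3,5): δ = 108.51°  ·
  (4,5): δ = 144.80°  ·
antipodal pairs: 6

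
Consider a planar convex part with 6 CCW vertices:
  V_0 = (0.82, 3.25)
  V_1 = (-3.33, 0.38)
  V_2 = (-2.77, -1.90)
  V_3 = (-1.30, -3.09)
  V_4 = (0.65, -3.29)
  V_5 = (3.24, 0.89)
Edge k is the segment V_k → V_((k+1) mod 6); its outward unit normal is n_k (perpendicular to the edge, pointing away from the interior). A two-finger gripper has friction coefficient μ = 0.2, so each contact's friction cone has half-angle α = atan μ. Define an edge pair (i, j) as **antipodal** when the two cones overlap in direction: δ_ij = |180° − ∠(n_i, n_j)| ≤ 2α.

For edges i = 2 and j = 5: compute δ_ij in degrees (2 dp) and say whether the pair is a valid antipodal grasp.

δ = 5.29°, valid

α = atan 0.2 = 11.31°;  2α = 22.62°
edge 2: e_2 = (+1.47, -1.19);  n_2 = (-0.6292, -0.7772)
edge 5: e_5 = (-2.42, +2.36);  n_5 = (+0.6982, +0.7159)
∠(n_2, n_5) = 174.71°
δ = |180° − 174.71°| = 5.29°
5.29° ≤ 2α = 22.62°  →  valid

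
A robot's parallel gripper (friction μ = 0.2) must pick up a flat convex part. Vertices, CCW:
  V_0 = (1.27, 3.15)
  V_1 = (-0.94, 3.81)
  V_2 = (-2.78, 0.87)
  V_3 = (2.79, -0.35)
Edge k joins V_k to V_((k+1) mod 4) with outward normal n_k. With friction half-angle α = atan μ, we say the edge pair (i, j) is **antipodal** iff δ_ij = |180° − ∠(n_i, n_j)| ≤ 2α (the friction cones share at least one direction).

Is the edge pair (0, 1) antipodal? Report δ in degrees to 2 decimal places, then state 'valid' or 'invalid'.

α = atan 0.2 = 11.31°;  2α = 22.62°
edge 0: e_0 = (-2.21, +0.66);  n_0 = (+0.2862, +0.9582)
edge 1: e_1 = (-1.84, -2.94);  n_1 = (-0.8477, +0.5305)
∠(n_0, n_1) = 74.59°
δ = |180° − 74.59°| = 105.41°
105.41° > 2α = 22.62°  →  invalid

δ = 105.41°, invalid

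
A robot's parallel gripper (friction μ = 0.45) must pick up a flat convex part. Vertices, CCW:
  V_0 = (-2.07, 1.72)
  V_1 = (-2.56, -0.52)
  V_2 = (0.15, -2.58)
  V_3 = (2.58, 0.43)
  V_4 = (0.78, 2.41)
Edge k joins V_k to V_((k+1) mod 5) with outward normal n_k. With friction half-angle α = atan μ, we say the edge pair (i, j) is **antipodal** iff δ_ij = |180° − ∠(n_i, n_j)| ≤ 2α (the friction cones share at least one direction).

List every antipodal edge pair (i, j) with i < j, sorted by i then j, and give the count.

α = atan 0.45 = 24.23°;  2α = 48.46°
n_0 = (-0.9769, +0.2137)
n_1 = (-0.6052, -0.7961)
n_2 = (+0.7781, -0.6282)
n_3 = (+0.7399, +0.6727)
n_4 = (-0.2353, +0.9719)
  (0,1): δ = 114.90°  ·
  (0,2): δ = 26.58°  ✓
  (0,3): δ = 54.61°  ·
  (0,4): δ = 115.95°  ·
  (1,2): δ = 91.67°  ·
  (1,3): δ = 10.49°  ✓
  (1,4): δ = 50.85°  ·
  (2,3): δ = 98.81°  ·
  (2,4): δ = 37.48°  ✓
  (3,4): δ = 118.66°  ·
antipodal pairs: 3

count = 3; pairs: (0,2), (1,3), (2,4)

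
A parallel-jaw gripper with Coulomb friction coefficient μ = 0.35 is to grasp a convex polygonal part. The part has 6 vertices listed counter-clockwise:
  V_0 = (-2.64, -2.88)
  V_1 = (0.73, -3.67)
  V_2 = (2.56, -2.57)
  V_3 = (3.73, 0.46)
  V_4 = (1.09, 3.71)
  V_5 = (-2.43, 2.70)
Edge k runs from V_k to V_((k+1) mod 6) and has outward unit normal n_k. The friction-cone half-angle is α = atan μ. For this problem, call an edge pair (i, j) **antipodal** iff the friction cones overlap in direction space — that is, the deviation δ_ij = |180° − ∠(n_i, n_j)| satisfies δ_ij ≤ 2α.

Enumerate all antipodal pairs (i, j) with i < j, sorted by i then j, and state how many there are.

count = 4; pairs: (0,3), (0,4), (1,4), (2,5)

α = atan 0.35 = 19.29°;  2α = 38.58°
n_0 = (-0.2282, -0.9736)
n_1 = (+0.5152, -0.8571)
n_2 = (+0.9329, -0.3602)
n_3 = (+0.7762, +0.6305)
n_4 = (-0.2758, +0.9612)
n_5 = (-0.9993, +0.0376)
  (0,1): δ = 135.80°  ·
  (0,2): δ = 97.92°  ·
  (0,3): δ = 37.72°  ✓
  (0,4): δ = 29.20°  ✓
  (0,5): δ = 101.04°  ·
  (1,2): δ = 142.12°  ·
  (1,3): δ = 81.92°  ·
  (1,4): δ = 15.00°  ✓
  (1,5): δ = 56.83°  ·
  (2,3): δ = 119.80°  ·
  (2,4): δ = 52.88°  ·
  (2,5): δ = 18.96°  ✓
  (3,4): δ = 113.08°  ·
  (3,5): δ = 41.24°  ·
  (4,5): δ = 108.17°  ·
antipodal pairs: 4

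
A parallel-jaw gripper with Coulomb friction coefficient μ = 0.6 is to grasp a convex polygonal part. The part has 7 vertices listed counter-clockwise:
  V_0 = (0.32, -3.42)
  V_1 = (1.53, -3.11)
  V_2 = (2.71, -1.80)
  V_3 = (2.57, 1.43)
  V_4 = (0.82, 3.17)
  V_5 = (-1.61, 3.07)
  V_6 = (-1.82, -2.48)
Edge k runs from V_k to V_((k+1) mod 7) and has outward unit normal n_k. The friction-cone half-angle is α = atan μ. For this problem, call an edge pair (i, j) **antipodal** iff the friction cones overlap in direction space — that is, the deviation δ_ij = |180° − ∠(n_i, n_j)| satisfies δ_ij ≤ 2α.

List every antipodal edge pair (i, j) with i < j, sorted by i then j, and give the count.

α = atan 0.6 = 30.96°;  2α = 61.93°
n_0 = (+0.2482, -0.9687)
n_1 = (+0.7430, -0.6693)
n_2 = (+0.9991, +0.0433)
n_3 = (+0.7051, +0.7091)
n_4 = (-0.0411, +0.9992)
n_5 = (-0.9993, +0.0378)
n_6 = (-0.4022, -0.9156)
  (0,1): δ = 146.38°  ·
  (0,2): δ = 101.89°  ·
  (0,3): δ = 59.21°  ✓
  (0,4): δ = 12.01°  ✓
  (0,5): δ = 73.46°  ·
  (0,6): δ = 141.92°  ·
  (1,2): δ = 135.51°  ·
  (1,3): δ = 92.82°  ·
  (1,4): δ = 45.63°  ✓
  (1,5): δ = 39.84°  ✓
  (1,6): δ = 108.30°  ·
  (2,3): δ = 137.32°  ·
  (2,4): δ = 90.13°  ·
  (2,5): δ = 4.65°  ✓
  (2,6): δ = 63.80°  ·
  (3,4): δ = 132.81°  ·
  (3,5): δ = 47.33°  ✓
  (3,6): δ = 21.12°  ✓
  (4,5): δ = 94.52°  ·
  (4,6): δ = 26.07°  ✓
  (5,6): δ = 111.55°  ·
antipodal pairs: 8

count = 8; pairs: (0,3), (0,4), (1,4), (1,5), (2,5), (3,5), (3,6), (4,6)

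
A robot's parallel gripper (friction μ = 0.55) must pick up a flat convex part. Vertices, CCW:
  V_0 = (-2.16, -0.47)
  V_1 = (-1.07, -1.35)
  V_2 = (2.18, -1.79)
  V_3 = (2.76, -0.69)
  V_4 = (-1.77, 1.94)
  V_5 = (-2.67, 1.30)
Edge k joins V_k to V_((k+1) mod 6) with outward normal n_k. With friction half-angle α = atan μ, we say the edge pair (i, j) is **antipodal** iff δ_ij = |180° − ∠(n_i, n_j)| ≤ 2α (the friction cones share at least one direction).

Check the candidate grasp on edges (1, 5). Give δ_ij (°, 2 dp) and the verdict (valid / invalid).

δ = 113.78°, invalid

α = atan 0.55 = 28.81°;  2α = 57.62°
edge 1: e_1 = (+3.25, -0.44);  n_1 = (-0.1342, -0.9910)
edge 5: e_5 = (+0.51, -1.77);  n_5 = (-0.9609, -0.2769)
∠(n_1, n_5) = 66.22°
δ = |180° − 66.22°| = 113.78°
113.78° > 2α = 57.62°  →  invalid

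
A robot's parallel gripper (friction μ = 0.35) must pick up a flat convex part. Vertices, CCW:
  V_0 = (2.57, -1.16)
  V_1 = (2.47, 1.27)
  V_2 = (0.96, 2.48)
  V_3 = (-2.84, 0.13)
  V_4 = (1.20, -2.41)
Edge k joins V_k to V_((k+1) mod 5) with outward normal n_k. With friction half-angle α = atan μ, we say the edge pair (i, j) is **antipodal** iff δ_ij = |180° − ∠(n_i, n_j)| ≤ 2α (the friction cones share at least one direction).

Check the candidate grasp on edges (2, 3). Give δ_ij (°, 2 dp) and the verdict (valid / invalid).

δ = 63.89°, invalid

α = atan 0.35 = 19.29°;  2α = 38.58°
edge 2: e_2 = (-3.80, -2.35);  n_2 = (-0.5260, +0.8505)
edge 3: e_3 = (+4.04, -2.54);  n_3 = (-0.5323, -0.8466)
∠(n_2, n_3) = 116.11°
δ = |180° − 116.11°| = 63.89°
63.89° > 2α = 38.58°  →  invalid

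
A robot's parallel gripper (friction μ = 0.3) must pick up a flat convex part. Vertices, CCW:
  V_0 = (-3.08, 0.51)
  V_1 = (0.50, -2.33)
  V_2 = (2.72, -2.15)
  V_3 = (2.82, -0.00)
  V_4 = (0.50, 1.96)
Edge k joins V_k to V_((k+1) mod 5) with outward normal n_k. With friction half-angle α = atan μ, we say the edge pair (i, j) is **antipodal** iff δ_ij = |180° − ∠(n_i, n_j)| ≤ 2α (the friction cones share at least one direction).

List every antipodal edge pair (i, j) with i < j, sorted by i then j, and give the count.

count = 2; pairs: (0,3), (1,4)

α = atan 0.3 = 16.70°;  2α = 33.40°
n_0 = (-0.6215, -0.7834)
n_1 = (+0.0808, -0.9967)
n_2 = (+0.9989, -0.0465)
n_3 = (+0.6454, +0.7639)
n_4 = (-0.3754, +0.9269)
  (0,1): δ = 136.94°  ·
  (0,2): δ = 54.24°  ·
  (0,3): δ = 1.77°  ✓
  (0,4): δ = 60.47°  ·
  (1,2): δ = 97.30°  ·
  (1,3): δ = 44.83°  ·
  (1,4): δ = 17.41°  ✓
  (2,3): δ = 127.53°  ·
  (2,4): δ = 65.29°  ·
  (3,4): δ = 117.76°  ·
antipodal pairs: 2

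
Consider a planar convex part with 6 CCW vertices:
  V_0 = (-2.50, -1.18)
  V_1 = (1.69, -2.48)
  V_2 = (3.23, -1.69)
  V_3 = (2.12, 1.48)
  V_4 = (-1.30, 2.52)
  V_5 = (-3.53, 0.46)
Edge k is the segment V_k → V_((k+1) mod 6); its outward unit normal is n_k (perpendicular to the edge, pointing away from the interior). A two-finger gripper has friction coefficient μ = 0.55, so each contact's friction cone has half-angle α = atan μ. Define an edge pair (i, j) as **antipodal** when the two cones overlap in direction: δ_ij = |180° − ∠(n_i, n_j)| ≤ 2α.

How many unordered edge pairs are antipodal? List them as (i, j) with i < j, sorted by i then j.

α = atan 0.55 = 28.81°;  2α = 57.62°
n_0 = (-0.2963, -0.9551)
n_1 = (+0.4564, -0.8898)
n_2 = (+0.9438, +0.3305)
n_3 = (+0.2909, +0.9567)
n_4 = (-0.6786, +0.7346)
n_5 = (-0.8468, -0.5319)
  (0,1): δ = 135.61°  ·
  (0,2): δ = 53.46°  ✓
  (0,3): δ = 0.32°  ✓
  (0,4): δ = 59.97°  ·
  (0,5): δ = 139.37°  ·
  (1,2): δ = 97.86°  ·
  (1,3): δ = 44.07°  ✓
  (1,4): δ = 15.57°  ✓
  (1,5): δ = 94.97°  ·
  (2,3): δ = 126.21°  ·
  (2,4): δ = 66.57°  ·
  (2,5): δ = 12.83°  ✓
  (3,4): δ = 120.36°  ·
  (3,5): δ = 40.95°  ✓
  (4,5): δ = 100.60°  ·
antipodal pairs: 6

count = 6; pairs: (0,2), (0,3), (1,3), (1,4), (2,5), (3,5)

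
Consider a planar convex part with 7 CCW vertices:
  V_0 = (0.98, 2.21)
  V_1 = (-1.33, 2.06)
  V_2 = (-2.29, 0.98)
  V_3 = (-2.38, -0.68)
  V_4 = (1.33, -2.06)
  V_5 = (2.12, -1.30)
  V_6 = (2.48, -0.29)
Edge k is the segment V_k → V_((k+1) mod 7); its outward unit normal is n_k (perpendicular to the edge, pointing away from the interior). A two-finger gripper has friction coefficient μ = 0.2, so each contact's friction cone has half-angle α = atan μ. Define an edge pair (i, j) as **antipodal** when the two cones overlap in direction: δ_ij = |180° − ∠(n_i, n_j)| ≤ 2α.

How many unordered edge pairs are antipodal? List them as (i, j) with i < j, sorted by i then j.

α = atan 0.2 = 11.31°;  2α = 22.62°
n_0 = (-0.0648, +0.9979)
n_1 = (-0.7474, +0.6644)
n_2 = (-0.9985, +0.0541)
n_3 = (-0.3486, -0.9373)
n_4 = (+0.6933, -0.7207)
n_5 = (+0.9420, -0.3357)
n_6 = (+0.8575, +0.5145)
  (0,1): δ = 135.35°  ·
  (0,2): δ = 96.82°  ·
  (0,3): δ = 24.12°  ·
  (0,4): δ = 40.18°  ·
  (0,5): δ = 66.67°  ·
  (0,6): δ = 117.25°  ·
  (1,2): δ = 141.47°  ·
  (1,3): δ = 68.77°  ·
  (1,4): δ = 4.48°  ✓
  (1,5): δ = 22.02°  ✓
  (1,6): δ = 72.60°  ·
  (2,3): δ = 107.30°  ·
  (2,4): δ = 43.01°  ·
  (2,5): δ = 16.51°  ✓
  (2,6): δ = 34.07°  ·
  (3,4): δ = 115.71°  ·
  (3,5): δ = 89.21°  ·
  (3,6): δ = 38.63°  ·
  (4,5): δ = 153.51°  ·
  (4,6): δ = 102.93°  ·
  (5,6): δ = 129.42°  ·
antipodal pairs: 3

count = 3; pairs: (1,4), (1,5), (2,5)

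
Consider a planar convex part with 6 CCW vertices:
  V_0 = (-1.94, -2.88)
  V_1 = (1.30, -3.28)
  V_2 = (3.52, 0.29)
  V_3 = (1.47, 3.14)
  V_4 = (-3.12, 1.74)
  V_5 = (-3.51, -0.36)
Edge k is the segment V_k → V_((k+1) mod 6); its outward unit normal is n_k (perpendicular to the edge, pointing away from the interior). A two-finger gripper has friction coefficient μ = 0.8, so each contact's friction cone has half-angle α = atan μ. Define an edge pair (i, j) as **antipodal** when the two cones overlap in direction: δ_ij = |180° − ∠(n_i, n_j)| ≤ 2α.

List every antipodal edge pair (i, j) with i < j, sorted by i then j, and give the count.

count = 8; pairs: (0,2), (0,3), (1,3), (1,4), (1,5), (2,4), (2,5), (3,5)

α = atan 0.8 = 38.66°;  2α = 77.32°
n_0 = (-0.1225, -0.9925)
n_1 = (+0.8492, -0.5281)
n_2 = (+0.8118, +0.5839)
n_3 = (-0.2917, +0.9565)
n_4 = (-0.9832, +0.1826)
n_5 = (-0.8488, -0.5288)
  (0,1): δ = 114.84°  ·
  (0,2): δ = 47.23°  ✓
  (0,3): δ = 24.00°  ✓
  (0,4): δ = 86.52°  ·
  (0,5): δ = 128.96°  ·
  (1,2): δ = 112.40°  ·
  (1,3): δ = 41.16°  ✓
  (1,4): δ = 21.35°  ✓
  (1,5): δ = 63.80°  ✓
  (2,3): δ = 108.77°  ·
  (2,4): δ = 46.25°  ✓
  (2,5): δ = 3.80°  ✓
  (3,4): δ = 117.48°  ·
  (3,5): δ = 75.04°  ✓
  (4,5): δ = 137.56°  ·
antipodal pairs: 8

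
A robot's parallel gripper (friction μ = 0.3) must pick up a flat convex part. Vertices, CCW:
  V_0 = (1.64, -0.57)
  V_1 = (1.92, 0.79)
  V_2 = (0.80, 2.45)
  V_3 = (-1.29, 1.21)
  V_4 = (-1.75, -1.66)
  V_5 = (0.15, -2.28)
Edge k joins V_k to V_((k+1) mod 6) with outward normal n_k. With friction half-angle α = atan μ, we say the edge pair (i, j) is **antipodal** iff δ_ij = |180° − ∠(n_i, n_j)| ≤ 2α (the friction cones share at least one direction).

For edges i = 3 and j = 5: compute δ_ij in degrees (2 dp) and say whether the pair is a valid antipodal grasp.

δ = 31.96°, valid

α = atan 0.3 = 16.70°;  2α = 33.40°
edge 3: e_3 = (-0.46, -2.87);  n_3 = (-0.9874, +0.1583)
edge 5: e_5 = (+1.49, +1.71);  n_5 = (+0.7539, -0.6569)
∠(n_3, n_5) = 148.04°
δ = |180° − 148.04°| = 31.96°
31.96° ≤ 2α = 33.40°  →  valid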